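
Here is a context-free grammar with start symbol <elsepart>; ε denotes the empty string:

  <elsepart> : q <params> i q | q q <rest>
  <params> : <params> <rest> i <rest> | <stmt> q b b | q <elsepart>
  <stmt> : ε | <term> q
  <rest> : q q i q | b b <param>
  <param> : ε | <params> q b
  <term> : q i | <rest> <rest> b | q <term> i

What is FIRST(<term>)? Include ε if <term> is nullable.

{ b, q }

<term> : q i contributes {q}.
From <term> : <rest> <rest> b: add FIRST(<rest>) = { b, q }.
<term> : q <term> i contributes {q}.
Union: FIRST(<term>) = { b, q }.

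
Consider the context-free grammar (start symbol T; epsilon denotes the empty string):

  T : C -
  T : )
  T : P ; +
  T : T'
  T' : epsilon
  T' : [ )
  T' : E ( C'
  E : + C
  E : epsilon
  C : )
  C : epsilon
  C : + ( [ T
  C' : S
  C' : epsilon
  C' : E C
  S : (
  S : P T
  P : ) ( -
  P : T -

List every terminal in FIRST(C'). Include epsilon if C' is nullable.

From C' : S: add FIRST(S) = { (, ), +, -, [ }.
C' : epsilon contributes epsilon.
From C' : E C: E, C nullable, take FIRST(E) ∪ FIRST(C) = { ), + }; also epsilon since the whole RHS is nullable.
Union: FIRST(C') = { (, ), +, -, [, epsilon }.

{ (, ), +, -, [, epsilon }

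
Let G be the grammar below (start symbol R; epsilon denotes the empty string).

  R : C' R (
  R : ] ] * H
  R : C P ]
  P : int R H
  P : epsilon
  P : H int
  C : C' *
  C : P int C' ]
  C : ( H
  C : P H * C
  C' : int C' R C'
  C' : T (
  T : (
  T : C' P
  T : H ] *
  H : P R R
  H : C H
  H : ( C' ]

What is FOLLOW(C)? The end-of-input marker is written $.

{ (, ], int }

In R : C P ]: add FIRST(P ]) = { (, ], int }.
In C : P H * C: C is at the end, add FOLLOW(C) = { (, ], int }.
In H : C H: add FIRST(H) = { (, ], int }.
Union: FOLLOW(C) = { (, ], int }.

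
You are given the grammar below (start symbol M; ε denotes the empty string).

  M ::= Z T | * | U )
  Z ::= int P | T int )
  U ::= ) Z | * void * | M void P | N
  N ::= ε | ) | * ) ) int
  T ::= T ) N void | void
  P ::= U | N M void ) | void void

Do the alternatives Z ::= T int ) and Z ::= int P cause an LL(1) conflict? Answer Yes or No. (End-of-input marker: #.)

FIRST(T int )) = { void } and FIRST(int P) = { int }.
The FIRST sets are disjoint and neither alternative is nullable — no conflict.

No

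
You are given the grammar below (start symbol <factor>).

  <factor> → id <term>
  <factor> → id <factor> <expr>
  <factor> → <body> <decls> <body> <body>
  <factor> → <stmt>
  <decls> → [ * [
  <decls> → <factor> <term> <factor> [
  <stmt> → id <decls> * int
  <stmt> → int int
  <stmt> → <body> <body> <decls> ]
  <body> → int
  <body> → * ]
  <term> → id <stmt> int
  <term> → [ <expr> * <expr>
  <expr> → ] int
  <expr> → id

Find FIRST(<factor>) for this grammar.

<factor> → id <term> contributes {id}.
<factor> → id <factor> <expr> contributes {id}.
From <factor> → <body> <decls> <body> <body>: add FIRST(<body>) = { *, int }.
From <factor> → <stmt>: add FIRST(<stmt>) = { *, id, int }.
Union: FIRST(<factor>) = { *, id, int }.

{ *, id, int }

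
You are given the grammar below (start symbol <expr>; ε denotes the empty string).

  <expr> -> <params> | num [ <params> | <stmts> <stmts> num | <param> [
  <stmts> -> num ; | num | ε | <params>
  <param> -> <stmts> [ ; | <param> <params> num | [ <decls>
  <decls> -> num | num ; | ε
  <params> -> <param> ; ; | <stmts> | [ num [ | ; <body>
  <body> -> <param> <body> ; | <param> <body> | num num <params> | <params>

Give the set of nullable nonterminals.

Directly nullable (have an ε-production): <stmts>, <decls>.
<expr> -> <params> with every symbol nullable, so <expr> is nullable.
<body> -> <params> with every symbol nullable, so <body> is nullable.
<params> -> <stmts> with every symbol nullable, so <params> is nullable.
No other nonterminal has a production whose RHS symbols are all nullable.

{ <body>, <decls>, <expr>, <params>, <stmts> }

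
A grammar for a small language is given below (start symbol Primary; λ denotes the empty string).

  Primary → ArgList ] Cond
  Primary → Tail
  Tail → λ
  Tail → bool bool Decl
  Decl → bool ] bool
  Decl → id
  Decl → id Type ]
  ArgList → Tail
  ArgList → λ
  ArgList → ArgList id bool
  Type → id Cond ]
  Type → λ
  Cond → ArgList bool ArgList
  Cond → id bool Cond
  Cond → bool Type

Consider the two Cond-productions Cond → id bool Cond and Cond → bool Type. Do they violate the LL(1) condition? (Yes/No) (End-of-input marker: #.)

No

FIRST(id bool Cond) = { id } and FIRST(bool Type) = { bool }.
The FIRST sets are disjoint and neither alternative is nullable — no conflict.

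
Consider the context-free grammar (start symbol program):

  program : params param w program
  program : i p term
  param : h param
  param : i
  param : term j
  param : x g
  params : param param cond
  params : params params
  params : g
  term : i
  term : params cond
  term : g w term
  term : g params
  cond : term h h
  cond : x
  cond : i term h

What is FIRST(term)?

{ g, h, i, x }

term : i contributes {i}.
From term : params cond: add FIRST(params) = { g, h, i, x }.
term : g w term contributes {g}.
term : g params contributes {g}.
Union: FIRST(term) = { g, h, i, x }.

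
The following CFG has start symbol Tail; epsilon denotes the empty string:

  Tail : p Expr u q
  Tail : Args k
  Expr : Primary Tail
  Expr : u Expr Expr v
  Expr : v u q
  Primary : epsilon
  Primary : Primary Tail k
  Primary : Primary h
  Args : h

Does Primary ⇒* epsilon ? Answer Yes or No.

Primary has an epsilon-production, so Primary ⇒ epsilon.

Yes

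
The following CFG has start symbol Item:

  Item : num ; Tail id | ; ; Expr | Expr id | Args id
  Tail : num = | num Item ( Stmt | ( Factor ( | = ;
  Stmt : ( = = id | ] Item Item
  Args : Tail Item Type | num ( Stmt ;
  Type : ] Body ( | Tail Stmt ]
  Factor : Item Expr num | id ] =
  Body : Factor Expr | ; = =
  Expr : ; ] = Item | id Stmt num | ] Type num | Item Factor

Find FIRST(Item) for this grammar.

{ (, ;, =, ], id, num }

Item : num ; Tail id contributes {num}.
Item : ; ; Expr contributes {;}.
From Item : Expr id: add FIRST(Expr) = { (, ;, =, ], id, num }.
From Item : Args id: add FIRST(Args) = { (, =, num }.
Union: FIRST(Item) = { (, ;, =, ], id, num }.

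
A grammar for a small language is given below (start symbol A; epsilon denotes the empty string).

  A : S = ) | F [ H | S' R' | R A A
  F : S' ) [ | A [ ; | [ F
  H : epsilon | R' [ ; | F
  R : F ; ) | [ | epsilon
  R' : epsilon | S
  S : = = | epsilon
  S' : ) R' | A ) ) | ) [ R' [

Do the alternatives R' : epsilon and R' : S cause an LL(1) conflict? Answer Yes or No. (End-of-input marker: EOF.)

FIRST(epsilon) = { epsilon } and FIRST(S) = { =, epsilon }.
Both alternatives are nullable, violating the LL(1) condition.

Yes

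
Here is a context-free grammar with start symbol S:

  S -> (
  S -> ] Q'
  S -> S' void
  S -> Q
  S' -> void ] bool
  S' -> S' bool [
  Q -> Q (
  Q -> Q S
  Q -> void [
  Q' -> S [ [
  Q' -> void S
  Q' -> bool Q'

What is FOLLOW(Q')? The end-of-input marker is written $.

In S -> ] Q': Q' is at the end, add FOLLOW(S) = { $, (, [, ], void }.
In Q' -> bool Q': Q' is at the end, add FOLLOW(Q') = { $, (, [, ], void }.
Union: FOLLOW(Q') = { $, (, [, ], void }.

{ $, (, [, ], void }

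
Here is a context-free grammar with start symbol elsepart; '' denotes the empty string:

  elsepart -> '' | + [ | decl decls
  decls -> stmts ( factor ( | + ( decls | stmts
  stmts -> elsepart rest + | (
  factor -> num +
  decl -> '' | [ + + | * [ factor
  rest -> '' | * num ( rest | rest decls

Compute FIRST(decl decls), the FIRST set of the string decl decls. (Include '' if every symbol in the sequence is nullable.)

Add FIRST(decl)\{''} = { *, [ }; decl is nullable, continue.
Add FIRST(decls) = { (, *, +, [ }; decls is not nullable, stop.

{ (, *, +, [ }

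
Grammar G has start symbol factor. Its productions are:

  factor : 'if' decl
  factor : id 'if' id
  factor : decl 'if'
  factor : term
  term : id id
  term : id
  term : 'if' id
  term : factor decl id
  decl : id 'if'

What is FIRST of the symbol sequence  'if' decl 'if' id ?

'if' is a terminal; add {'if'} and stop.

{ 'if' }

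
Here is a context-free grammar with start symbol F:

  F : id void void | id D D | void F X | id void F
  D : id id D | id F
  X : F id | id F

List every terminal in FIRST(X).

{ id, void }

From X : F id: add FIRST(F) = { id, void }.
X : id F contributes {id}.
Union: FIRST(X) = { id, void }.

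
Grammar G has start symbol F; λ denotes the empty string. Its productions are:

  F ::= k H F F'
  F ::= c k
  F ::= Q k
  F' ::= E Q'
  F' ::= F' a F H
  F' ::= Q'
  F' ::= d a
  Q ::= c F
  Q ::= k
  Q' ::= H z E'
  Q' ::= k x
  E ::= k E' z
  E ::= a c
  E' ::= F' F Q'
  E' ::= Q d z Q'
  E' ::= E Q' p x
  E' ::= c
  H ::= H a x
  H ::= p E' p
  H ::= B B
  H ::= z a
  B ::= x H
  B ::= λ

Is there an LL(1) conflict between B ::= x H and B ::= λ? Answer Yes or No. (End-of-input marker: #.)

Yes

FIRST(x H) = { x } and FIRST(λ) = { λ }.
The second alternative is nullable and FOLLOW(B) = { #, a, c, d, k, p, x, z } shares x with FIRST of the first — conflict.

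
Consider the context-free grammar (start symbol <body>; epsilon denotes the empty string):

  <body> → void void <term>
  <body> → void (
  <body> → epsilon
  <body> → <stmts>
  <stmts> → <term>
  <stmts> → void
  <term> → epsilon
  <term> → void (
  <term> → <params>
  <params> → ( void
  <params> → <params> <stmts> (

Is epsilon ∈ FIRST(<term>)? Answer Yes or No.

<term> has an epsilon-production, so <term> ⇒ epsilon.

Yes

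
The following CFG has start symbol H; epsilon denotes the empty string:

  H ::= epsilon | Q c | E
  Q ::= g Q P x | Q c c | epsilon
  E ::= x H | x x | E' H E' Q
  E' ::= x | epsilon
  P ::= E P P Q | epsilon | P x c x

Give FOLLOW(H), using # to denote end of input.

H is the start symbol, so # ∈ FOLLOW(H).
In E ::= x H: H is at the end, add FOLLOW(E) = { #, c, g, x }.
In E ::= E' H E' Q: add FIRST(E' Q)\{epsilon} = { c, g, x }.
  Since E' Q is nullable, also add FOLLOW(E) = { #, c, g, x }.
Union: FOLLOW(H) = { #, c, g, x }.

{ #, c, g, x }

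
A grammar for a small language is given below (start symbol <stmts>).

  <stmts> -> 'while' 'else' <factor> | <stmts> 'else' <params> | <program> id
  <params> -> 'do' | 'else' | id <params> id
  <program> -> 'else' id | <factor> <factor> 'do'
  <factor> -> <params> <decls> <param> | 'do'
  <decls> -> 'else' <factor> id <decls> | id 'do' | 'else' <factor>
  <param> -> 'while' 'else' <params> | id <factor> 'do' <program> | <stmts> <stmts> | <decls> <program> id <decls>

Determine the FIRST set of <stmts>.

<stmts> -> 'while' 'else' <factor> contributes {'while'}.
From <stmts> -> <stmts> 'else' <params>: add FIRST(<stmts>) = { 'do', 'else', 'while', id }.
From <stmts> -> <program> id: add FIRST(<program>) = { 'do', 'else', id }.
Union: FIRST(<stmts>) = { 'do', 'else', 'while', id }.

{ 'do', 'else', 'while', id }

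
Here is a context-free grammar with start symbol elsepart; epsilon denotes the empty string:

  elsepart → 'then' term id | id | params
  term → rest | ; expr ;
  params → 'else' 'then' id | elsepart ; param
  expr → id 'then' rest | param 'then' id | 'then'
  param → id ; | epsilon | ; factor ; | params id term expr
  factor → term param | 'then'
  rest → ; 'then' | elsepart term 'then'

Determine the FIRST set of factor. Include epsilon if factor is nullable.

{ 'else', 'then', ;, id }

From factor → term param: add FIRST(term) = { 'else', 'then', ;, id }.
factor → 'then' contributes {'then'}.
Union: FIRST(factor) = { 'else', 'then', ;, id }.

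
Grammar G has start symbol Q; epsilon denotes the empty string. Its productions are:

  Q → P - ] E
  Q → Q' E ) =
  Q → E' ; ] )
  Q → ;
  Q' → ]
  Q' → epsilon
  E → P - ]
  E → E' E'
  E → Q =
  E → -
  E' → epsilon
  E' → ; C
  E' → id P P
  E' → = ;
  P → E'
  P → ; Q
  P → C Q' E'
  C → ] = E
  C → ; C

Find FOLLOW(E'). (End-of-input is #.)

{ #, ), -, ;, =, ], id }

In Q → E' ; ] ): add FIRST(; ] )) = { ; }.
In E → E' E': add FIRST(E')\{epsilon} = { ;, =, id }.
  Since E' is nullable, also add FOLLOW(E) = { #, ), -, ;, =, ], id }.
In E → E' E': E' is at the end, add FOLLOW(E) = { #, ), -, ;, =, ], id }.
In P → E': E' is at the end, add FOLLOW(P) = { #, ), -, ;, =, ], id }.
In P → C Q' E': E' is at the end, add FOLLOW(P) = { #, ), -, ;, =, ], id }.
Union: FOLLOW(E') = { #, ), -, ;, =, ], id }.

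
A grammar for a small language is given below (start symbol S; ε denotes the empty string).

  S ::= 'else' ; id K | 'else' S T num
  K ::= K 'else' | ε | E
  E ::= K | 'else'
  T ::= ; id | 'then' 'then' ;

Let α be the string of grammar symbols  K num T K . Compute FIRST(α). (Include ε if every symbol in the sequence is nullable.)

{ 'else', num }

Add FIRST(K)\{ε} = { 'else' }; K is nullable, continue.
num is a terminal; add {num} and stop.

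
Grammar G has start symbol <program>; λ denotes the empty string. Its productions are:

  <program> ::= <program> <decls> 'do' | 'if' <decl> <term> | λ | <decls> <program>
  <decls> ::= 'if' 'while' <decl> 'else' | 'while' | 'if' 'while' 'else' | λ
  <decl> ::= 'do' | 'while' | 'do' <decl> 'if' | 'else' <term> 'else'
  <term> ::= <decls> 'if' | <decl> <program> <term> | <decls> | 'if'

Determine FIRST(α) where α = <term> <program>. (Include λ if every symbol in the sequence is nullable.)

{ 'do', 'else', 'if', 'while', λ }

Add FIRST(<term>)\{λ} = { 'do', 'else', 'if', 'while' }; <term> is nullable, continue.
Add FIRST(<program>)\{λ} = { 'do', 'if', 'while' }; <program> is nullable, continue.
Every symbol is nullable, so include λ.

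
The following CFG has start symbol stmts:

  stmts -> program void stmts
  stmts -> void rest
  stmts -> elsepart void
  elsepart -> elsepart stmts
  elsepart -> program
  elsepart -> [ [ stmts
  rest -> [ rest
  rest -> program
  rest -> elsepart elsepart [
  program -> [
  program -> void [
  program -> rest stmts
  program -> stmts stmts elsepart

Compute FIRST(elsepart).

{ [, void }

From elsepart -> elsepart stmts: add FIRST(elsepart) = { [, void }.
From elsepart -> program: add FIRST(program) = { [, void }.
elsepart -> [ [ stmts contributes {[}.
Union: FIRST(elsepart) = { [, void }.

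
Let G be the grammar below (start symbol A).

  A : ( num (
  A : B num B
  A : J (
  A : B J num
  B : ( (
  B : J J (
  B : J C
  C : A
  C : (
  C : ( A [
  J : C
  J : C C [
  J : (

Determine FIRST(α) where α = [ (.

{ [ }

[ is a terminal; add {[} and stop.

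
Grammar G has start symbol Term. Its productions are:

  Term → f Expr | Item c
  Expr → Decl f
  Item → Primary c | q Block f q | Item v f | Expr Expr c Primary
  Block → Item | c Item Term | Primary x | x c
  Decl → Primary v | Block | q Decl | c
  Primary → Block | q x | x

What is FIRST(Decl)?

From Decl → Primary v: add FIRST(Primary) = { c, q, x }.
From Decl → Block: add FIRST(Block) = { c, q, x }.
Decl → q Decl contributes {q}.
Decl → c contributes {c}.
Union: FIRST(Decl) = { c, q, x }.

{ c, q, x }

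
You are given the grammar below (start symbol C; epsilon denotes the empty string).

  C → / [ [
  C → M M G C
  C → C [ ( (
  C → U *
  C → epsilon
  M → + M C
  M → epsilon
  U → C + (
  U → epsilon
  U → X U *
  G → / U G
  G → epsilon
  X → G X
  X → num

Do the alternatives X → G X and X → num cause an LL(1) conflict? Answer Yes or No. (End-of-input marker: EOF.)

FIRST(G X) = { /, num } and FIRST(num) = { num }.
Both contain num, so the two alternatives are not disjoint — LL(1) conflict.

Yes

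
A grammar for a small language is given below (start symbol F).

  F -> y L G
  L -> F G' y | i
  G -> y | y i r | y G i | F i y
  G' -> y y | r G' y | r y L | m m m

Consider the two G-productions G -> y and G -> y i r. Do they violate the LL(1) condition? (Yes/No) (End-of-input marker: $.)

Yes

FIRST(y) = { y } and FIRST(y i r) = { y }.
Both contain y, so the two alternatives are not disjoint — LL(1) conflict.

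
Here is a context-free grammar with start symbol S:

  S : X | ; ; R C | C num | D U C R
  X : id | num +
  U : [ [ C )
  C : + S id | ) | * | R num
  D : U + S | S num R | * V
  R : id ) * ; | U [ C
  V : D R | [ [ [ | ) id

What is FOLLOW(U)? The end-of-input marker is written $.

{ ), *, +, [, id }

In S : D U C R: add FIRST(C R) = { ), *, +, [, id }.
In D : U + S: add FIRST(+ S) = { + }.
In R : U [ C: add FIRST([ C) = { [ }.
Union: FOLLOW(U) = { ), *, +, [, id }.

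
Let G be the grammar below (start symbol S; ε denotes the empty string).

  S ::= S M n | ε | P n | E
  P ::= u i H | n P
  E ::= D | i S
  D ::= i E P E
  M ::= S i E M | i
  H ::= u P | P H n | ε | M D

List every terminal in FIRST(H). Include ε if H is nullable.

H ::= u P contributes {u}.
From H ::= P H n: add FIRST(P) = { n, u }.
H ::= ε contributes ε.
From H ::= M D: add FIRST(M) = { i, n, u }.
Union: FIRST(H) = { i, n, u, ε }.

{ i, n, u, ε }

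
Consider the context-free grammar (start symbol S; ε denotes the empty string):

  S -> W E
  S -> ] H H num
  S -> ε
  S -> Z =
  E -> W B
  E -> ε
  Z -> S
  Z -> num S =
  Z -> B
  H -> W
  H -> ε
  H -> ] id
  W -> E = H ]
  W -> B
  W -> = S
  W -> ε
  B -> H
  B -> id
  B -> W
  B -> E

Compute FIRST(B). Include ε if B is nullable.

From B -> H: add FIRST(H) = { =, ], id, ε } (including ε since H is nullable).
B -> id contributes {id}.
From B -> W: add FIRST(W) = { =, ], id, ε } (including ε since W is nullable).
From B -> E: add FIRST(E) = { =, ], id, ε } (including ε since E is nullable).
Union: FIRST(B) = { =, ], id, ε }.

{ =, ], id, ε }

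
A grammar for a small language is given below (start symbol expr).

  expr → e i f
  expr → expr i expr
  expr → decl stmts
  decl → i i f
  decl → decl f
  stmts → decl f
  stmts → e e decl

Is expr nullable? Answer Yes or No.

No

No nonterminal in this grammar is nullable.
No production of expr has an RHS whose symbols are all nullable, so expr is not nullable.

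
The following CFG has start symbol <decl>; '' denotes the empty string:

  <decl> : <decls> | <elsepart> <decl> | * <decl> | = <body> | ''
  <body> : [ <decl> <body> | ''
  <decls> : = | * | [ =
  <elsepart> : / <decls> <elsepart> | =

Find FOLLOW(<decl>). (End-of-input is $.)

<decl> is the start symbol, so $ ∈ FOLLOW(<decl>).
In <decl> : <elsepart> <decl>: <decl> is at the end, add FOLLOW(<decl>) = { $, [ }.
In <decl> : * <decl>: <decl> is at the end, add FOLLOW(<decl>) = { $, [ }.
In <body> : [ <decl> <body>: add FIRST(<body>)\{''} = { [ }.
  Since <body> is nullable, also add FOLLOW(<body>) = { $, [ }.
Union: FOLLOW(<decl>) = { $, [ }.

{ $, [ }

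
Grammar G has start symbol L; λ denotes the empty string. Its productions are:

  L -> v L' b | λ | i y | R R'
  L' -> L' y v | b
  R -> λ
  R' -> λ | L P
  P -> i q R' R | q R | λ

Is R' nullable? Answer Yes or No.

R' has an λ-production, so R' ⇒ λ.

Yes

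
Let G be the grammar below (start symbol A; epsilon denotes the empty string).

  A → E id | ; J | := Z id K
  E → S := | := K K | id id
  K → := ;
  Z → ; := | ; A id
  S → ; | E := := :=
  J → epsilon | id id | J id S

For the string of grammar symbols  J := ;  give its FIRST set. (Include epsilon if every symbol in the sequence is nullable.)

Add FIRST(J)\{epsilon} = { id }; J is nullable, continue.
:= is a terminal; add {:=} and stop.

{ :=, id }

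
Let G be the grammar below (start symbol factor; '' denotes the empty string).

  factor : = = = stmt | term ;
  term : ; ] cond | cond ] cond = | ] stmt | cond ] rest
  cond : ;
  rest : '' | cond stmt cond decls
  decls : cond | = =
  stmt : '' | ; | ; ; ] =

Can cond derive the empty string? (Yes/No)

No

Nullable nonterminals: rest, stmt.
No production of cond has an RHS whose symbols are all nullable, so cond is not nullable.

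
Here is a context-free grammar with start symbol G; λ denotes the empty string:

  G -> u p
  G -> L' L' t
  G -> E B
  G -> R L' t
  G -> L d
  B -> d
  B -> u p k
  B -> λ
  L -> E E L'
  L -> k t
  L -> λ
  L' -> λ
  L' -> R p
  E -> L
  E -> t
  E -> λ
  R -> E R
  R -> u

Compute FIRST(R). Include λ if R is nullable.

{ k, t, u }

From R -> E R: E nullable, take FIRST(E) ∪ FIRST(R) = { k, t, u }.
R -> u contributes {u}.
Union: FIRST(R) = { k, t, u }.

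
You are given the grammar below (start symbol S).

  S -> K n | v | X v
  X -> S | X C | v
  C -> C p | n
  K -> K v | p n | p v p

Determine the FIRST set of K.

From K -> K v: add FIRST(K) = { p }.
K -> p n contributes {p}.
K -> p v p contributes {p}.
Union: FIRST(K) = { p }.

{ p }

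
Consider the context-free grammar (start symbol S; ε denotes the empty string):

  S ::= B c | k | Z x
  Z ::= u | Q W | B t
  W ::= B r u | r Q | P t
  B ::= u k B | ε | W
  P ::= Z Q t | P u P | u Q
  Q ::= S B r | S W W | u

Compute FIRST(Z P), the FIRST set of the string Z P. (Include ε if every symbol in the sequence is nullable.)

{ c, k, r, t, u }

Add FIRST(Z) = { c, k, r, t, u }; Z is not nullable, stop.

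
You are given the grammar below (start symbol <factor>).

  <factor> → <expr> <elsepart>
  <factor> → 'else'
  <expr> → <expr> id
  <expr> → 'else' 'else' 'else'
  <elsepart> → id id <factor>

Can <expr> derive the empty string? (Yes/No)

No nonterminal in this grammar is nullable.
No production of <expr> has an RHS whose symbols are all nullable, so <expr> is not nullable.

No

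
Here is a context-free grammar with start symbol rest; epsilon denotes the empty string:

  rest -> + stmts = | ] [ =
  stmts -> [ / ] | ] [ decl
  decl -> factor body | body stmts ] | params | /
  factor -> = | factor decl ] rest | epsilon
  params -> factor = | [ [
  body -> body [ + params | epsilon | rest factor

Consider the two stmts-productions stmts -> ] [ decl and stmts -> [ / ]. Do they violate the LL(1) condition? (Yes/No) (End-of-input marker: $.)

No

FIRST(] [ decl) = { ] } and FIRST([ / ]) = { [ }.
The FIRST sets are disjoint and neither alternative is nullable — no conflict.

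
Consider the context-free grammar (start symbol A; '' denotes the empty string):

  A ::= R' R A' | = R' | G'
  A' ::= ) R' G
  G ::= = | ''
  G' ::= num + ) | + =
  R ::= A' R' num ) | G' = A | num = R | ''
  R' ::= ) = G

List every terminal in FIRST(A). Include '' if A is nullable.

From A ::= R' R A': add FIRST(R') = { ) }.
A ::= = R' contributes {=}.
From A ::= G': add FIRST(G') = { +, num }.
Union: FIRST(A) = { ), +, =, num }.

{ ), +, =, num }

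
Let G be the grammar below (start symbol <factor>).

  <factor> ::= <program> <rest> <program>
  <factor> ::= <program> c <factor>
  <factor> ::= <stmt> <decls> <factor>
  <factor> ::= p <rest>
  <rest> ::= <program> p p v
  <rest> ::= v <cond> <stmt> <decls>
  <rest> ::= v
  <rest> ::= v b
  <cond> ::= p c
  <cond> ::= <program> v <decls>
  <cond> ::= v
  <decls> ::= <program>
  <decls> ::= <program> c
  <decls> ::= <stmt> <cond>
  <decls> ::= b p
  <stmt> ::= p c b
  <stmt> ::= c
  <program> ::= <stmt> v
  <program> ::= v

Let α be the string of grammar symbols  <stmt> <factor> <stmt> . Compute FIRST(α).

Add FIRST(<stmt>) = { c, p }; <stmt> is not nullable, stop.

{ c, p }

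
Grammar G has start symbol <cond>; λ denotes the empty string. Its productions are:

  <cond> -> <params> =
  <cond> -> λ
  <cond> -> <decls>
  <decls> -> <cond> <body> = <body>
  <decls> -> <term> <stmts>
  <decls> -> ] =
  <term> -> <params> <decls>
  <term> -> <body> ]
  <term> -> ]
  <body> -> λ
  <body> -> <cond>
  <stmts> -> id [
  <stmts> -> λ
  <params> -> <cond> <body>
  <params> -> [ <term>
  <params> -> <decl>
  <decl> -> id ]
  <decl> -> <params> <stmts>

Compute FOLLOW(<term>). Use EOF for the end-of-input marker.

In <decls> -> <term> <stmts>: add FIRST(<stmts>)\{λ} = { id }.
  Since <stmts> is nullable, also add FOLLOW(<decls>) = { EOF, =, [, ], id }.
In <params> -> [ <term>: <term> is at the end, add FOLLOW(<params>) = { =, [, ], id }.
Union: FOLLOW(<term>) = { EOF, =, [, ], id }.

{ EOF, =, [, ], id }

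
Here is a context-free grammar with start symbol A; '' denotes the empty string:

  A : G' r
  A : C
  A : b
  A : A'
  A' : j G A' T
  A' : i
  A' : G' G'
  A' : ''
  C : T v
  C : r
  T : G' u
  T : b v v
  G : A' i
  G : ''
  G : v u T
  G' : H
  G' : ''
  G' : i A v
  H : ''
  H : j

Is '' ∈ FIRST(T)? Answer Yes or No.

Nullable nonterminals: A, A', G, G', H.
No production of T has an RHS whose symbols are all nullable, so T is not nullable.

No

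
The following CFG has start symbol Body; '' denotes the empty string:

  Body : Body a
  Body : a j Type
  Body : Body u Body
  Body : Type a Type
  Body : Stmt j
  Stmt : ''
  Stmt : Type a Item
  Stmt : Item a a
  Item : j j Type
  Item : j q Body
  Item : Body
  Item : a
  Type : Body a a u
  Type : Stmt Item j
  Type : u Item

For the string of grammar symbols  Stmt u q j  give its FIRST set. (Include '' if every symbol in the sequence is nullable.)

{ a, j, u }

Add FIRST(Stmt)\{''} = { a, j, u }; Stmt is nullable, continue.
u is a terminal; add {u} and stop.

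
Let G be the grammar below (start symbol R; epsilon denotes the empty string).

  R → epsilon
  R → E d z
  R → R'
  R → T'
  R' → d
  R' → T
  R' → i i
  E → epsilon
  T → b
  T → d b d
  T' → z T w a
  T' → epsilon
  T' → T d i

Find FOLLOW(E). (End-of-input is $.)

{ d }

In R → E d z: add FIRST(d z) = { d }.
Union: FOLLOW(E) = { d }.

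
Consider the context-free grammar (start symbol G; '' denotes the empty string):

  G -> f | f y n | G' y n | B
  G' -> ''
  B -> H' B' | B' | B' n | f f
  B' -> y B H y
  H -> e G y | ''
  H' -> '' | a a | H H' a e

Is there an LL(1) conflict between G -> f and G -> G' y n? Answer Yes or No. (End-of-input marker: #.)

FIRST(f) = { f } and FIRST(G' y n) = { y }.
The FIRST sets are disjoint and neither alternative is nullable — no conflict.

No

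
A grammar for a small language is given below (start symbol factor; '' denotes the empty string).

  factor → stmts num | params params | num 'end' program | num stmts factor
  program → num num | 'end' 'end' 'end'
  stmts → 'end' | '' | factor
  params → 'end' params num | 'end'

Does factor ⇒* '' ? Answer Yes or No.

No

Nullable nonterminals: stmts.
No production of factor has an RHS whose symbols are all nullable, so factor is not nullable.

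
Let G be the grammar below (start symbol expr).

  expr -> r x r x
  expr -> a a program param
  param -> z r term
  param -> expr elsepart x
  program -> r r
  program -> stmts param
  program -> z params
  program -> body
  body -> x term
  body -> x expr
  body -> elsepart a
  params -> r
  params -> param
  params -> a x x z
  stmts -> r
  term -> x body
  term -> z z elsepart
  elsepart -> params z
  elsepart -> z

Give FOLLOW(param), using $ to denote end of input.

In expr -> a a program param: param is at the end, add FOLLOW(expr) = { $, a, r, z }.
In program -> stmts param: param is at the end, add FOLLOW(program) = { a, r, z }.
In params -> param: param is at the end, add FOLLOW(params) = { a, r, z }.
Union: FOLLOW(param) = { $, a, r, z }.

{ $, a, r, z }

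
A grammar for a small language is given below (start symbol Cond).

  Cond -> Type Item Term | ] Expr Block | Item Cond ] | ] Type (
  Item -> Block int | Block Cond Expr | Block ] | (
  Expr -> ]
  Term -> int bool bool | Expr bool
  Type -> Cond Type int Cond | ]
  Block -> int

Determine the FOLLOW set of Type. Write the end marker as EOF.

In Cond -> Type Item Term: add FIRST(Item Term) = { (, int }.
In Cond -> ] Type (: add FIRST(() = { ( }.
In Type -> Cond Type int Cond: add FIRST(int Cond) = { int }.
Union: FOLLOW(Type) = { (, int }.

{ (, int }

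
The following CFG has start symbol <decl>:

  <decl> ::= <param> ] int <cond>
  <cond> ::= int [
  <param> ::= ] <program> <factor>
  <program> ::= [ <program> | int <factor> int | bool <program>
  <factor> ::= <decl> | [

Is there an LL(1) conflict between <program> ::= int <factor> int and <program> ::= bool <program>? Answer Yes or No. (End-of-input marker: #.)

No

FIRST(int <factor> int) = { int } and FIRST(bool <program>) = { bool }.
The FIRST sets are disjoint and neither alternative is nullable — no conflict.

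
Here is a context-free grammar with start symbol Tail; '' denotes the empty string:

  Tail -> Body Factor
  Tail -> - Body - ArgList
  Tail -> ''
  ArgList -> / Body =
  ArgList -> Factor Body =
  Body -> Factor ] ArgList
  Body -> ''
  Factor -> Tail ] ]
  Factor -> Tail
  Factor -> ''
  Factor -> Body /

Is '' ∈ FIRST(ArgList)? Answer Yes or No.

No

Nullable nonterminals: Body, Factor, Tail.
No production of ArgList has an RHS whose symbols are all nullable, so ArgList is not nullable.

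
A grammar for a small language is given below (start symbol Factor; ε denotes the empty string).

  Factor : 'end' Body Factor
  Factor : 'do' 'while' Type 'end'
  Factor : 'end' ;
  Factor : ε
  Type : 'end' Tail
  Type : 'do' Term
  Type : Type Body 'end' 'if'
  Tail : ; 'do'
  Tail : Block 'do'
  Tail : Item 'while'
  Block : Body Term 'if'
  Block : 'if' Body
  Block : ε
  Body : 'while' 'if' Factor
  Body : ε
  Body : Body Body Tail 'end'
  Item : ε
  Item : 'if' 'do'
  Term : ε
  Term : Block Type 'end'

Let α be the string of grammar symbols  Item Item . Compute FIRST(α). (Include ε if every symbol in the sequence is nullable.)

Add FIRST(Item)\{ε} = { 'if' }; Item is nullable, continue.
Add FIRST(Item)\{ε} = { 'if' }; Item is nullable, continue.
Every symbol is nullable, so include ε.

{ 'if', ε }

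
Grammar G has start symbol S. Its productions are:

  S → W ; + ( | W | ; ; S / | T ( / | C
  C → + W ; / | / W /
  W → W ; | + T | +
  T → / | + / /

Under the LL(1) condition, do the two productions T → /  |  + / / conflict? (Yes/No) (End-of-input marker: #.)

No

FIRST(/) = { / } and FIRST(+ / /) = { + }.
The FIRST sets are disjoint and neither alternative is nullable — no conflict.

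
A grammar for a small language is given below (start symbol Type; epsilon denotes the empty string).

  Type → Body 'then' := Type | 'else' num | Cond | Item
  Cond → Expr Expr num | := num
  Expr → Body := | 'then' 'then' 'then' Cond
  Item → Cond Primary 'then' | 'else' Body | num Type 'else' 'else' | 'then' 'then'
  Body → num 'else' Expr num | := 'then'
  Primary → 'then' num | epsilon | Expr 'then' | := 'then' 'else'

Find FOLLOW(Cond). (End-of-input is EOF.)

{ EOF, 'else', 'then', :=, num }

In Type → Cond: Cond is at the end, add FOLLOW(Type) = { EOF, 'else' }.
In Expr → 'then' 'then' 'then' Cond: Cond is at the end, add FOLLOW(Expr) = { 'then', :=, num }.
In Item → Cond Primary 'then': add FIRST(Primary 'then') = { 'then', :=, num }.
Union: FOLLOW(Cond) = { EOF, 'else', 'then', :=, num }.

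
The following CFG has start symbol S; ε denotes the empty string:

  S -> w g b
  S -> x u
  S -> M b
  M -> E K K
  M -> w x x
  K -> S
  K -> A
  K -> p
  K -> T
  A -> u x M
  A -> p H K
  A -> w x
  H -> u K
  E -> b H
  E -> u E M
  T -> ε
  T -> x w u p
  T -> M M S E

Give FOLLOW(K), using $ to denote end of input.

{ b, p, u, w, x }

In M -> E K K: add FIRST(K)\{ε} = { b, p, u, w, x }.
  Since K is nullable, also add FOLLOW(M) = { b, p, u, w, x }.
In M -> E K K: K is at the end, add FOLLOW(M) = { b, p, u, w, x }.
In A -> p H K: K is at the end, add FOLLOW(A) = { b, p, u, w, x }.
In H -> u K: K is at the end, add FOLLOW(H) = { b, p, u, w, x }.
Union: FOLLOW(K) = { b, p, u, w, x }.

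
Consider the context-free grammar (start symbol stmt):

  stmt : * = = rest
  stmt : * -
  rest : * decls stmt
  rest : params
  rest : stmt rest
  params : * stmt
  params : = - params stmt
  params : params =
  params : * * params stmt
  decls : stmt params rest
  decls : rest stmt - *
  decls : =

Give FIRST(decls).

From decls : stmt params rest: add FIRST(stmt) = { * }.
From decls : rest stmt - *: add FIRST(rest) = { *, = }.
decls : = contributes {=}.
Union: FIRST(decls) = { *, = }.

{ *, = }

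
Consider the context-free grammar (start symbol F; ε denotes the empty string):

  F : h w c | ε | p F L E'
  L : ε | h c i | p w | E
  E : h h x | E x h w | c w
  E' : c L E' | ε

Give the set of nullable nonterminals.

Directly nullable (have an ε-production): F, L, E'.
No other nonterminal has a production whose RHS symbols are all nullable.

{ E', F, L }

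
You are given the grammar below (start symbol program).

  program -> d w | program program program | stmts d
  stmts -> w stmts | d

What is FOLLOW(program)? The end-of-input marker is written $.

{ $, d, w }

program is the start symbol, so $ ∈ FOLLOW(program).
In program -> program program program: add FIRST(program program) = { d, w }.
In program -> program program program: add FIRST(program) = { d, w }.
In program -> program program program: program is at the end, add FOLLOW(program) = { $, d, w }.
Union: FOLLOW(program) = { $, d, w }.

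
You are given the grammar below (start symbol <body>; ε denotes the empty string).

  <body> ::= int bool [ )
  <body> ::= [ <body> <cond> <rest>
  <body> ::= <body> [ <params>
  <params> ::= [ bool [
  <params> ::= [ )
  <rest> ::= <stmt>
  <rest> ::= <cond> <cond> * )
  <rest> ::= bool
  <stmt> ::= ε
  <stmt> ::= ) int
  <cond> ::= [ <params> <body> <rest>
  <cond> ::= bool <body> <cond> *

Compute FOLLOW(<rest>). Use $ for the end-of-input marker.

{ $, ), *, [, bool }

In <body> ::= [ <body> <cond> <rest>: <rest> is at the end, add FOLLOW(<body>) = { $, ), *, [, bool }.
In <cond> ::= [ <params> <body> <rest>: <rest> is at the end, add FOLLOW(<cond>) = { $, ), *, [, bool }.
Union: FOLLOW(<rest>) = { $, ), *, [, bool }.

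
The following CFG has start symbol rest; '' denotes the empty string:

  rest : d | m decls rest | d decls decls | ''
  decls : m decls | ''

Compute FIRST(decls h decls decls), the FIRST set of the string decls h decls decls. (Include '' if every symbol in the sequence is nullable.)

{ h, m }

Add FIRST(decls)\{''} = { m }; decls is nullable, continue.
h is a terminal; add {h} and stop.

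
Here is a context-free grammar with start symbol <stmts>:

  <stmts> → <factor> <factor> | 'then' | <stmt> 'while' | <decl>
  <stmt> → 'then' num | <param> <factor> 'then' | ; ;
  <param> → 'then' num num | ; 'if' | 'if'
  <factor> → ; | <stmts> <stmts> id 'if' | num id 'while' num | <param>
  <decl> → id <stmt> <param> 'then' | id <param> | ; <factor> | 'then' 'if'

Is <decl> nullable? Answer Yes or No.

No

No nonterminal in this grammar is nullable.
No production of <decl> has an RHS whose symbols are all nullable, so <decl> is not nullable.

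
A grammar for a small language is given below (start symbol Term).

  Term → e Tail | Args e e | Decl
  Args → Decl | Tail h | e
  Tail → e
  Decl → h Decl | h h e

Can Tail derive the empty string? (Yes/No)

No

No nonterminal in this grammar is nullable.
No production of Tail has an RHS whose symbols are all nullable, so Tail is not nullable.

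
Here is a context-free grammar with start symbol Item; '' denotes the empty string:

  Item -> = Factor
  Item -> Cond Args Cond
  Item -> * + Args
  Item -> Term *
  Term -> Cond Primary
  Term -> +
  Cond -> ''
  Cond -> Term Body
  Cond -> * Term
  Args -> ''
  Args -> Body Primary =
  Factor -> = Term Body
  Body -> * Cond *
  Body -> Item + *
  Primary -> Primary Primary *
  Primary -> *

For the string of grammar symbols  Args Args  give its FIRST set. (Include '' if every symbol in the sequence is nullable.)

Add FIRST(Args)\{''} = { *, +, = }; Args is nullable, continue.
Add FIRST(Args)\{''} = { *, +, = }; Args is nullable, continue.
Every symbol is nullable, so include ''.

{ *, +, =, '' }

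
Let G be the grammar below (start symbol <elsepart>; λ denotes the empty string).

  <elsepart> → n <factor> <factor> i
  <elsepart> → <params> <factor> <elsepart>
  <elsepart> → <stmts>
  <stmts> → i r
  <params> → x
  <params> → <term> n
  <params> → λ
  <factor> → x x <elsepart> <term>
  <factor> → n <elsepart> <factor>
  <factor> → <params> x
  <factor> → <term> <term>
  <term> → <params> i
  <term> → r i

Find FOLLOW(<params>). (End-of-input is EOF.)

In <elsepart> → <params> <factor> <elsepart>: add FIRST(<factor> <elsepart>) = { i, n, r, x }.
In <factor> → <params> x: add FIRST(x) = { x }.
In <term> → <params> i: add FIRST(i) = { i }.
Union: FOLLOW(<params>) = { i, n, r, x }.

{ i, n, r, x }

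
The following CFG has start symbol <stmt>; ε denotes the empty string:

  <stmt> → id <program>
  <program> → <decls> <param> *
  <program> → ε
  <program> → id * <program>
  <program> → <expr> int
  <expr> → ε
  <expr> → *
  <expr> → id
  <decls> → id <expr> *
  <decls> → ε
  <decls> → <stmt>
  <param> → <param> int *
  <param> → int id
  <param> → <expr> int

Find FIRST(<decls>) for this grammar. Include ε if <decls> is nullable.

<decls> → id <expr> * contributes {id}.
<decls> → ε contributes ε.
From <decls> → <stmt>: add FIRST(<stmt>) = { id }.
Union: FIRST(<decls>) = { id, ε }.

{ id, ε }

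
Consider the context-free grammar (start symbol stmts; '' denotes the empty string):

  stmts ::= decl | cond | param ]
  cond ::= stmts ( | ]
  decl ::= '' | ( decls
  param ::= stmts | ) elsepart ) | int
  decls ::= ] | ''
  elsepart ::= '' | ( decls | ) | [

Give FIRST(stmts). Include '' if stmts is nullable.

From stmts ::= decl: add FIRST(decl) = { (, '' } (including '' since decl is nullable).
From stmts ::= cond: add FIRST(cond) = { (, ), ], int }.
From stmts ::= param ]: param nullable, take FIRST(param) ∪ {]} = { (, ), ], int }.
Union: FIRST(stmts) = { (, ), ], int, '' }.

{ (, ), ], int, '' }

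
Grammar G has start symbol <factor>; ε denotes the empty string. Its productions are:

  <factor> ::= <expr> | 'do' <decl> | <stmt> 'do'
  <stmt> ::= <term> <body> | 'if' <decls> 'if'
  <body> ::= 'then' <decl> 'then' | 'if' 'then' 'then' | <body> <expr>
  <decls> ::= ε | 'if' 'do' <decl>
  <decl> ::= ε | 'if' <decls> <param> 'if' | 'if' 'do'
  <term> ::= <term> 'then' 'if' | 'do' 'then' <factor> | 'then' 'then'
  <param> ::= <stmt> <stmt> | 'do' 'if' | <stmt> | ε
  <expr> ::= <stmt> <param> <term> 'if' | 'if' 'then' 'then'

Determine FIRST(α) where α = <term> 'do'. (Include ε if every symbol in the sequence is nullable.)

{ 'do', 'then' }

Add FIRST(<term>) = { 'do', 'then' }; <term> is not nullable, stop.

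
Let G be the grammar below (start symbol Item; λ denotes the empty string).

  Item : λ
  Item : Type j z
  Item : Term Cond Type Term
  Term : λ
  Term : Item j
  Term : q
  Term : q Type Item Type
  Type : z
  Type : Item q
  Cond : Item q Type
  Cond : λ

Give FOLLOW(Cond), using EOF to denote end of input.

In Item : Term Cond Type Term: add FIRST(Type Term) = { j, q, z }.
Union: FOLLOW(Cond) = { j, q, z }.

{ j, q, z }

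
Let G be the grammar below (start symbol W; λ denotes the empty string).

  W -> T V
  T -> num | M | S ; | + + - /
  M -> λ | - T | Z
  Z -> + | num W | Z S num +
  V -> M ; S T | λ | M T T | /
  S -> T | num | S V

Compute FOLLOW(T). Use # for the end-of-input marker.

In W -> T V: add FIRST(V)\{λ} = { +, -, /, ;, num }.
  Since V is nullable, also add FOLLOW(W) = { #, +, -, /, ;, num }.
In M -> - T: T is at the end, add FOLLOW(M) = { #, +, -, /, ;, num }.
In V -> M ; S T: T is at the end, add FOLLOW(V) = { #, +, -, /, ;, num }.
In V -> M T T: add FIRST(T)\{λ} = { +, -, /, ;, num }.
  Since T is nullable, also add FOLLOW(V) = { #, +, -, /, ;, num }.
In V -> M T T: T is at the end, add FOLLOW(V) = { #, +, -, /, ;, num }.
In S -> T: T is at the end, add FOLLOW(S) = { #, +, -, /, ;, num }.
Union: FOLLOW(T) = { #, +, -, /, ;, num }.

{ #, +, -, /, ;, num }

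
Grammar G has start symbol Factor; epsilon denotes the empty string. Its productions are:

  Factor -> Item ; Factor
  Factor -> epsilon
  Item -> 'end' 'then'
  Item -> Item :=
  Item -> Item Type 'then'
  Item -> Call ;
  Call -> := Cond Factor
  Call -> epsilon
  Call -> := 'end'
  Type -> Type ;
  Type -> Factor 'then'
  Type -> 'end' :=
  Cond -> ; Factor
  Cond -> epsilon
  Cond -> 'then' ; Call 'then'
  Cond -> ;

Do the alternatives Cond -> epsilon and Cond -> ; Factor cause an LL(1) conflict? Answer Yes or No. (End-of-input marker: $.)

FIRST(epsilon) = { epsilon } and FIRST(; Factor) = { ; }.
The first alternative is nullable and FOLLOW(Cond) = { 'end', 'then', :=, ; } shares ; with FIRST of the second — conflict.

Yes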